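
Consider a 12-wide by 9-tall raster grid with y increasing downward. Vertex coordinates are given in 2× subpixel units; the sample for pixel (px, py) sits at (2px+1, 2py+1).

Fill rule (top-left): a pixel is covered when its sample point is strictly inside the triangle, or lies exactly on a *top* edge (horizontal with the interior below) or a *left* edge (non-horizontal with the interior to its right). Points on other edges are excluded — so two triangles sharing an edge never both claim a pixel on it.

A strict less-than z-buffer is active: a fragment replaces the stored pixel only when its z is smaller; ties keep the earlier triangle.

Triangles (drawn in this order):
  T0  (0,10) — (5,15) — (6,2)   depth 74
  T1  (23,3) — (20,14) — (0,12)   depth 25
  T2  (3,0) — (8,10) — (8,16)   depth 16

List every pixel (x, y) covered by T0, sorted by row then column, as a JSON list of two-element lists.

T0:
  2·area = 70  (B↔C swapped to make it positive)
  edge (0, 10)→(6, 2): d=(6,-8) top-left  bias=+0
  edge (6, 2)→(5, 15): d=(-1,13) right/bottom  bias=-1
  edge (5, 15)→(0, 10): d=(-5,-5) top-left  bias=+0
    (2,2)@(5, 5): e=[10,10,50] → #
    (3,2)@(7, 5): e=[26,-16,60] → ·
    (1,3)@(3, 7): e=[6,34,30] → #
    (3,3)@(7, 7): e=[38,-18,50] → ·
    (0,4)@(1, 9): e=[2,58,10] → #
    (3,4)@(7, 9): e=[50,-20,40] → ·
    (0,5)@(1, 11): e=[14,56,0] → #  [on edge]
    (3,5)@(7, 11): e=[62,-22,30] → ·
    (0,6)@(1, 13): e=[26,54,-10] → ·
    (1,6)@(3, 13): e=[42,28,0] → #  [on edge]
    (3,6)@(7, 13): e=[74,-24,20] → ·
    (1,7)@(3, 15): e=[54,26,-10] → ·
    (2,7)@(5, 15): e=[70,0,0] → ·  [on edge]
    (3,8)@(7, 17): e=[98,-28,0] → ·  [on edge]
  covered (11 px):
    · · · · · · · · · · · ·
    · · · · · · · · · · · ·
    · · # · · · · · · · · ·
    · # # · · · · · · · · ·
    # # # · · · · · · · · ·
    # # # · · · · · · · · ·
    · # # · · · · · · · · ·
    · · · · · · · · · · · ·
    · · · · · · · · · · · ·
T1:
  2·area = 226
  edge (23, 3)→(20, 14): d=(-3,11) right/bottom  bias=-1
  edge (20, 14)→(0, 12): d=(-20,-2) top-left  bias=+0
  edge (0, 12)→(23, 3): d=(23,-9) top-left  bias=+0
    (11,1)@(23, 3): e=[0,226,0] → ·  [on edge]
    (9,2)@(19, 5): e=[38,178,10] → #
    (10,2)@(21, 5): e=[16,182,28] → #
    (11,2)@(23, 5): e=[-6,186,46] → ·
    (6,3)@(13, 7): e=[98,126,2] → #
    (7,3)@(15, 7): e=[76,130,20] → #
    (8,3)@(17, 7): e=[54,134,38] → #
    (11,3)@(23, 7): e=[-12,146,92] → ·
    (4,4)@(9, 9): e=[136,78,12] → #
    (5,4)@(11, 9): e=[114,82,30] → #
    (11,4)@(23, 9): e=[-18,106,138] → ·
    (1,5)@(3, 11): e=[196,26,4] → #
  covered (28 px):
    · · · · · · · · · · · ·
    · · · · · · · · · · · ·
    · · · · · · · · · # # ·
    · · · · · · # # # # # ·
    · · · · # # # # # # # ·
    · # # # # # # # # # · ·
    · · · · · # # # # # · ·
    · · · · · · · · · · · ·
    · · · · · · · · · · · ·
T2:
  2·area = 30
  edge (3, 0)→(8, 10): d=(5,10) right/bottom  bias=-1
  edge (8, 10)→(8, 16): d=(0,6) right/bottom  bias=-1
  edge (8, 16)→(3, 0): d=(-5,-16) top-left  bias=+0
    (2,2)@(5, 5): e=[5,18,7] → #
    (3,2)@(7, 5): e=[-15,6,39] → ·
    (2,3)@(5, 7): e=[15,18,-3] → ·
    (3,4)@(7, 9): e=[5,6,19] → #
    (4,4)@(9, 9): e=[-15,-6,51] → ·
    (3,5)@(7, 11): e=[15,6,9] → #
    (4,5)@(9, 11): e=[-5,-6,41] → ·
    (3,6)@(7, 13): e=[25,6,-1] → ·
  covered (3 px):
    · · · · · · · · · · · ·
    · · · · · · · · · · · ·
    · · # · · · · · · · · ·
    · · · · · · · · · · · ·
    · · · # · · · · · · · ·
    · · · # · · · · · · · ·
    · · · · · · · · · · · ·
    · · · · · · · · · · · ·
    · · · · · · · · · · · ·

Answer: [[2,2],[1,3],[2,3],[0,4],[1,4],[2,4],[0,5],[1,5],[2,5],[1,6],[2,6]]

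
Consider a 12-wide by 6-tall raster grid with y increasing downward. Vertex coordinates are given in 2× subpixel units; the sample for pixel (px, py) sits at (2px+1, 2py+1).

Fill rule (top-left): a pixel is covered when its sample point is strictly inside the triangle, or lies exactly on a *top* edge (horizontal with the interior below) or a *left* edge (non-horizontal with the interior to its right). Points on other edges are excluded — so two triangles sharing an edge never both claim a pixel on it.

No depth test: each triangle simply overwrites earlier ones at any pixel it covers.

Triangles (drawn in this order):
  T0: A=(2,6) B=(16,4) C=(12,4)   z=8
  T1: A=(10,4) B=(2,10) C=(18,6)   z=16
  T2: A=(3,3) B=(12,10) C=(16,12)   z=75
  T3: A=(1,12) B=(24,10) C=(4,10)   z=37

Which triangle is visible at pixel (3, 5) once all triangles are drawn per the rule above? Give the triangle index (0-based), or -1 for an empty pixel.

T0:
  2·area = 8  (B↔C swapped to make it positive)
  edge (2, 6)→(12, 4): d=(10,-2) top-left  bias=+0
  edge (12, 4)→(16, 4): d=(4,0) top-left  bias=+0
  edge (16, 4)→(2, 6): d=(-14,2) right/bottom  bias=-1
    (8,1)@(17, 3): e=[0,-4,12] → ·  [on edge]
    (11,1)@(23, 3): e=[12,-4,0] → ·  [on edge]
    (3,2)@(7, 5): e=[0,4,4] → #  [on edge]
    (4,2)@(9, 5): e=[4,4,0] → ·  [on edge]
    (3,3)@(7, 7): e=[20,12,-24] → ·
  covered (1 px):
    · · · · · · · · · · · ·
    · · · · · · · · · · · ·
    · · · # · · · · · · · ·
    · · · · · · · · · · · ·
    · · · · · · · · · · · ·
    · · · · · · · · · · · ·
T1:
  2·area = 64  (B↔C swapped to make it positive)
  edge (10, 4)→(18, 6): d=(8,2) right/bottom  bias=-1
  edge (18, 6)→(2, 10): d=(-16,4) right/bottom  bias=-1
  edge (2, 10)→(10, 4): d=(8,-6) top-left  bias=+0
    (4,2)@(9, 5): e=[10,52,2] → #
    (5,2)@(11, 5): e=[6,44,14] → #
    (6,2)@(13, 5): e=[2,36,26] → #
    (7,2)@(15, 5): e=[-2,28,38] → ·
    (3,3)@(7, 7): e=[30,28,6] → #
    (7,3)@(15, 7): e=[14,-4,54] → ·
    (2,4)@(5, 9): e=[50,4,10] → #
    (3,4)@(7, 9): e=[46,-4,22] → ·
    (4,4)@(9, 9): e=[42,-12,34] → ·
    (5,4)@(11, 9): e=[38,-20,46] → ·
    (6,4)@(13, 9): e=[34,-28,58] → ·
    (2,5)@(5, 11): e=[66,-28,26] → ·
  covered (8 px):
    · · · · · · · · · · · ·
    · · · · · · · · · · · ·
    · · · · # # # · · · · ·
    · · · # # # # · · · · ·
    · · # · · · · · · · · ·
    · · · · · · · · · · · ·
T2:
  2·area = 10  (B↔C swapped to make it positive)
  edge (3, 3)→(16, 12): d=(13,9) right/bottom  bias=-1
  edge (16, 12)→(12, 10): d=(-4,-2) top-left  bias=+0
  edge (12, 10)→(3, 3): d=(-9,-7) top-left  bias=+0
    (1,1)@(3, 3): e=[0,10,0] → ·  [on edge]
    (5,4)@(11, 9): e=[6,2,2] → #
    (6,4)@(13, 9): e=[-12,6,16] → ·
    (5,5)@(11, 11): e=[32,-6,-16] → ·
  covered (1 px):
    · · · · · · · · · · · ·
    · · · · · · · · · · · ·
    · · · · · · · · · · · ·
    · · · · · · · · · · · ·
    · · · · · # · · · · · ·
    · · · · · · · · · · · ·
T3:
  2·area = 40  (B↔C swapped to make it positive)
  edge (1, 12)→(4, 10): d=(3,-2) top-left  bias=+0
  edge (4, 10)→(24, 10): d=(20,0) top-left  bias=+0
  edge (24, 10)→(1, 12): d=(-23,2) right/bottom  bias=-1
    (1,5)@(3, 11): e=[1,20,19] → #
    (2,5)@(5, 11): e=[5,20,15] → #
    (3,5)@(7, 11): e=[9,20,11] → #
    (4,5)@(9, 11): e=[13,20,7] → #
    (5,5)@(11, 11): e=[17,20,3] → #
    (6,5)@(13, 11): e=[21,20,-1] → ·
  covered (5 px):
    · · · · · · · · · · · ·
    · · · · · · · · · · · ·
    · · · · · · · · · · · ·
    · · · · · · · · · · · ·
    · · · · · · · · · · · ·
    · # # # # # · · · · · ·

Z-buffer (winner per pixel, '.' = empty):
  . . . . . . . . . . . .
  . . . . . . . . . . . .
  . . . 0 1 1 1 . . . . .
  . . . 1 1 1 1 . . . . .
  . . 1 . . 2 . . . . . .
  . 3 3 3 3 3 . . . . . .

Final: 3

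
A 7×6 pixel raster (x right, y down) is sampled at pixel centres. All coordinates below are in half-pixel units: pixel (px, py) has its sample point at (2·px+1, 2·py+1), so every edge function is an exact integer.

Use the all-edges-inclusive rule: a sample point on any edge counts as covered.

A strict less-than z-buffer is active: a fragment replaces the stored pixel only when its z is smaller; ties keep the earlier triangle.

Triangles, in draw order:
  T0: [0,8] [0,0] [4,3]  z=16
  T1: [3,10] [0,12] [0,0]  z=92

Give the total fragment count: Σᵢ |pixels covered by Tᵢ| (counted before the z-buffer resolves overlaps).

T0:
  2·area = 32
  edge (0, 8)→(0, 0): d=(0,-8) inclusive
  edge (0, 0)→(4, 3): d=(4,3) inclusive
  edge (4, 3)→(0, 8): d=(-4,5) inclusive
    (0,0)@(1, 1): e=[8,1,23] → #
    (1,0)@(3, 1): e=[24,-5,13] → ·
    (0,1)@(1, 3): e=[8,9,15] → #
    (1,1)@(3, 3): e=[24,3,5] → #
    (2,1)@(5, 3): e=[40,-3,-5] → ·
    (0,2)@(1, 5): e=[8,17,7] → #
    (1,2)@(3, 5): e=[24,11,-3] → ·
    (0,3)@(1, 7): e=[8,25,-1] → ·
  covered (4 px):
    # · · · · · ·
    # # · · · · ·
    # · · · · · ·
    · · · · · · ·
    · · · · · · ·
    · · · · · · ·
T1:
  2·area = 36
  edge (3, 10)→(0, 12): d=(-3,2) inclusive
  edge (0, 12)→(0, 0): d=(0,-12) inclusive
  edge (0, 0)→(3, 10): d=(3,10) inclusive
    (0,2)@(1, 5): e=[19,12,5] → #
    (1,2)@(3, 5): e=[15,36,-15] → ·
    (0,3)@(1, 7): e=[13,12,11] → #
    (1,3)@(3, 7): e=[9,36,-9] → ·
    (0,4)@(1, 9): e=[7,12,17] → #
    (1,4)@(3, 9): e=[3,36,-3] → ·
    (0,5)@(1, 11): e=[1,12,23] → #
    (1,5)@(3, 11): e=[-3,36,3] → ·
  covered (4 px):
    · · · · · · ·
    · · · · · · ·
    # · · · · · ·
    # · · · · · ·
    # · · · · · ·
    # · · · · · ·

Answer: 8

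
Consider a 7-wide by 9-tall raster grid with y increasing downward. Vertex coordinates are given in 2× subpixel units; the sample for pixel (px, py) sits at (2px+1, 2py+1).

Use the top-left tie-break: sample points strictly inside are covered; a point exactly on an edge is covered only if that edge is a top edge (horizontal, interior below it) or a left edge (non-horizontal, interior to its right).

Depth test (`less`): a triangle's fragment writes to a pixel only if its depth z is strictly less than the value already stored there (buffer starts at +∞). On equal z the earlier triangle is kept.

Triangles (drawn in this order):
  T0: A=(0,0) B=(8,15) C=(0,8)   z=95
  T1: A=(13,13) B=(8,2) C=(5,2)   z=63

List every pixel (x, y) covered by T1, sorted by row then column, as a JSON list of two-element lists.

T0:
  2·area = 64
  edge (0, 0)→(8, 15): d=(8,15) right/bottom  bias=-1
  edge (8, 15)→(0, 8): d=(-8,-7) top-left  bias=+0
  edge (0, 8)→(0, 0): d=(0,-8) top-left  bias=+0
    (0,1)@(1, 3): e=[9,47,8] → █
    (1,1)@(3, 3): e=[-21,61,24] → ·
    (0,2)@(1, 5): e=[25,31,8] → █
    (1,2)@(3, 5): e=[-5,45,24] → ·
    (0,3)@(1, 7): e=[41,15,8] → █
    (1,3)@(3, 7): e=[11,29,24] → █
    (2,3)@(5, 7): e=[-19,43,40] → ·
    (0,4)@(1, 9): e=[57,-1,8] → ·
    (1,4)@(3, 9): e=[27,13,24] → █
    (2,4)@(5, 9): e=[-3,27,40] → ·
    (1,5)@(3, 11): e=[43,-3,24] → ·
    (2,5)@(5, 11): e=[13,11,40] → █
  covered (6 px):
    · · · · · · ·
    █ · · · · · ·
    █ · · · · · ·
    █ █ · · · · ·
    · █ · · · · ·
    · · █ · · · ·
    · · · · · · ·
    · · · · · · ·
    · · · · · · ·
T1:
  2·area = 33  (B↔C swapped to make it positive)
  edge (13, 13)→(5, 2): d=(-8,-11) top-left  bias=+0
  edge (5, 2)→(8, 2): d=(3,0) top-left  bias=+0
  edge (8, 2)→(13, 13): d=(5,11) right/bottom  bias=-1
    (3,1)@(7, 3): e=[14,3,16] → █
    (4,1)@(9, 3): e=[36,3,-6] → ·
    (3,2)@(7, 5): e=[-2,9,26] → ·
    (4,2)@(9, 5): e=[20,9,4] → █
    (5,2)@(11, 5): e=[42,9,-18] → ·
    (4,3)@(9, 7): e=[4,15,14] → █
    (5,3)@(11, 7): e=[26,15,-8] → ·
    (4,4)@(9, 9): e=[-12,21,24] → ·
    (5,4)@(11, 9): e=[10,21,2] → █
    (6,4)@(13, 9): e=[32,21,-20] → ·
    (5,5)@(11, 11): e=[-6,27,12] → ·
    (6,6)@(13, 13): e=[0,33,0] → ·  [on edge]
  covered (4 px):
    · · · · · · ·
    · · · █ · · ·
    · · · · █ · ·
    · · · · █ · ·
    · · · · · █ ·
    · · · · · · ·
    · · · · · · ·
    · · · · · · ·
    · · · · · · ·

Result: [[3,1],[4,2],[4,3],[5,4]]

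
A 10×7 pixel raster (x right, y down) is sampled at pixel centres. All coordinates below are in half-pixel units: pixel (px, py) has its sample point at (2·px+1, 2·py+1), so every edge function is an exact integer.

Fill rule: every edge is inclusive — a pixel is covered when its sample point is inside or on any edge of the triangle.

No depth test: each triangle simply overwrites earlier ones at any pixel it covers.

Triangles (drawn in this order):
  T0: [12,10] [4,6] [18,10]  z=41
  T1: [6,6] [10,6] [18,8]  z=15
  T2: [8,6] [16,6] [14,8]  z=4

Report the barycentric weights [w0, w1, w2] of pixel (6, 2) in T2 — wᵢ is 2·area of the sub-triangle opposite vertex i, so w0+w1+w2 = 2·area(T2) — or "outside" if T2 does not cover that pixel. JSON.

T0:
  2·area = 24
  edge (12, 10)→(4, 6): d=(-8,-4) inclusive
  edge (4, 6)→(18, 10): d=(14,4) inclusive
  edge (18, 10)→(12, 10): d=(-6,0) inclusive
    (3,3)@(7, 7): e=[4,2,18] → X
    (4,3)@(9, 7): e=[12,-6,18] → .
    (3,4)@(7, 9): e=[-12,30,6] → .
    (5,4)@(11, 9): e=[4,14,6] → X
    (6,4)@(13, 9): e=[12,6,6] → X
    (7,4)@(15, 9): e=[20,-2,6] → .
    (5,5)@(11, 11): e=[-12,42,-6] → .
    (6,5)@(13, 11): e=[-4,34,-6] → .
  covered (3 px):
    . . . . . . . . . .
    . . . . . . . . . .
    . . . . . . . . . .
    . . . X . . . . . .
    . . . . . X X . . .
    . . . . . . . . . .
    . . . . . . . . . .
T1:
  2·area = 8
  edge (6, 6)→(10, 6): d=(4,0) inclusive
  edge (10, 6)→(18, 8): d=(8,2) inclusive
  edge (18, 8)→(6, 6): d=(-12,-2) inclusive
    (6,3)@(13, 7): e=[4,2,2] → X
    (7,3)@(15, 7): e=[4,-2,6] → .
    (6,4)@(13, 9): e=[12,18,-22] → .
  covered (1 px):
    . . . . . . . . . .
    . . . . . . . . . .
    . . . . . . . . . .
    . . . . . . X . . .
    . . . . . . . . . .
    . . . . . . . . . .
    . . . . . . . . . .
T2:
  2·area = 16
  edge (8, 6)→(16, 6): d=(8,0) inclusive
  edge (16, 6)→(14, 8): d=(-2,2) inclusive
  edge (14, 8)→(8, 6): d=(-6,-2) inclusive
    (9,1)@(19, 3): e=[-24,0,40] → .  [on edge]
    (2,2)@(5, 5): e=[-8,24,0] → .  [on edge]
    (8,2)@(17, 5): e=[-8,0,24] → .  [on edge]
    (5,3)@(11, 7): e=[8,8,0] → X  [on edge]
    (6,3)@(13, 7): e=[8,4,4] → X
    (7,3)@(15, 7): e=[8,0,8] → X  [on edge]
    (8,3)@(17, 7): e=[8,-4,12] → .
    (5,4)@(11, 9): e=[24,4,-12] → .
    (6,4)@(13, 9): e=[24,0,-8] → .  [on edge]
    (7,4)@(15, 9): e=[24,-4,-4] → .
    (8,4)@(17, 9): e=[24,-8,0] → .  [on edge]
    (5,5)@(11, 11): e=[40,0,-24] → .  [on edge]
    (4,6)@(9, 13): e=[56,0,-40] → .  [on edge]
  covered (3 px):
    . . . . . . . . . .
    . . . . . . . . . .
    . . . . . . . . . .
    . . . . . X X X . .
    . . . . . . . . . .
    . . . . . . . . . .
    . . . . . . . . . .

Answer: "outside"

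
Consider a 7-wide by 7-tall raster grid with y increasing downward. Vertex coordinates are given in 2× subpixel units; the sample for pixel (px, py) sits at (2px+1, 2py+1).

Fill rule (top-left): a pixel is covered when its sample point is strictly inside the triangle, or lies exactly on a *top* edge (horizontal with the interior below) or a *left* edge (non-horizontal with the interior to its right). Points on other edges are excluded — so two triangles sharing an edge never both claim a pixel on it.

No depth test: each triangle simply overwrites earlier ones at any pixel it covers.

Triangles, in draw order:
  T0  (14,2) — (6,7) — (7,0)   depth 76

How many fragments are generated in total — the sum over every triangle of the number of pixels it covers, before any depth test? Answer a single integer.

T0:
  2·area = 51
  edge (14, 2)→(6, 7): d=(-8,5) right/bottom  bias=-1
  edge (6, 7)→(7, 0): d=(1,-7) top-left  bias=+0
  edge (7, 0)→(14, 2): d=(7,2) right/bottom  bias=-1
    (3,0)@(7, 1): e=[43,1,7] → █
    (4,0)@(9, 1): e=[33,15,3] → █
    (5,0)@(11, 1): e=[23,29,-1] → ·
    (3,1)@(7, 3): e=[27,3,21] → █
    (5,1)@(11, 3): e=[7,31,13] → █
    (6,1)@(13, 3): e=[-3,45,9] → ·
    (3,2)@(7, 5): e=[11,5,35] → █
    (5,2)@(11, 5): e=[-9,33,27] → ·
    (3,3)@(7, 7): e=[-5,7,49] → ·
    (4,3)@(9, 7): e=[-15,21,45] → ·
  covered (7 px):
    · · · █ █ · ·
    · · · █ █ █ ·
    · · · █ █ · ·
    · · · · · · ·
    · · · · · · ·
    · · · · · · ·
    · · · · · · ·

Final: 7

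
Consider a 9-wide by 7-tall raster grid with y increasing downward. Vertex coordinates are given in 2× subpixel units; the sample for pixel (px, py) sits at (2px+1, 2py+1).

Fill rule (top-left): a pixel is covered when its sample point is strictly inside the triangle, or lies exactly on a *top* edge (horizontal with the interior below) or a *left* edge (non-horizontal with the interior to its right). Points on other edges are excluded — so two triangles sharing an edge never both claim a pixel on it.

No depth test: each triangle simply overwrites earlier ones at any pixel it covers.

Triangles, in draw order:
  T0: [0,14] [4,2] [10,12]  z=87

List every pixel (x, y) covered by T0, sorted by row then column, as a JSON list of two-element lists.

T0:
  2·area = 112
  edge (0, 14)→(4, 2): d=(4,-12) top-left  bias=+0
  edge (4, 2)→(10, 12): d=(6,10) right/bottom  bias=-1
  edge (10, 12)→(0, 14): d=(-10,2) right/bottom  bias=-1
    (1,2)@(3, 5): e=[0,28,84] → #  [on edge]
    (2,2)@(5, 5): e=[24,8,80] → #
    (3,2)@(7, 5): e=[48,-12,76] → ·
    (1,3)@(3, 7): e=[8,40,64] → #
    (3,3)@(7, 7): e=[56,0,56] → ·  [on edge]
    (1,4)@(3, 9): e=[16,52,44] → #
    (3,4)@(7, 9): e=[64,12,36] → #
    (4,4)@(9, 9): e=[88,-8,32] → ·
    (0,5)@(1, 11): e=[0,84,28] → #  [on edge]
    (4,5)@(9, 11): e=[96,4,12] → #
    (5,5)@(11, 11): e=[120,-16,8] → ·
    (7,5)@(15, 11): e=[168,-56,0] → ·  [on edge]
    (2,6)@(5, 13): e=[56,56,0] → ·  [on edge]
  covered (14 px):
    · · · · · · · · ·
    · · · · · · · · ·
    · # # · · · · · ·
    · # # · · · · · ·
    · # # # · · · · ·
    # # # # # · · · ·
    # # · · · · · · ·

Result: [[1,2],[2,2],[1,3],[2,3],[1,4],[2,4],[3,4],[0,5],[1,5],[2,5],[3,5],[4,5],[0,6],[1,6]]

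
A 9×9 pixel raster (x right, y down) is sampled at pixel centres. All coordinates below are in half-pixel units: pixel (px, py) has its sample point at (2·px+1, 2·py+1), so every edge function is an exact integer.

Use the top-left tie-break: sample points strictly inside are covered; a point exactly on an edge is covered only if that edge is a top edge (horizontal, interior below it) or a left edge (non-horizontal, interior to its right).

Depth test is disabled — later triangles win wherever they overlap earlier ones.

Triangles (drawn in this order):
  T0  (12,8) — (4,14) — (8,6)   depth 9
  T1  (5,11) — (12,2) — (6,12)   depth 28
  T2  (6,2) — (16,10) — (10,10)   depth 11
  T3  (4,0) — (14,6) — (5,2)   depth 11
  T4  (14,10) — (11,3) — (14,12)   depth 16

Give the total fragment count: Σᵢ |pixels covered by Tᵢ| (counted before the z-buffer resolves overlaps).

T0:
  2·area = 40
  edge (12, 8)→(4, 14): d=(-8,6) right/bottom  bias=-1
  edge (4, 14)→(8, 6): d=(4,-8) top-left  bias=+0
  edge (8, 6)→(12, 8): d=(4,2) right/bottom  bias=-1
    (4,3)@(9, 7): e=[26,12,2] → #
    (5,3)@(11, 7): e=[14,28,-2] → ·
    (3,4)@(7, 9): e=[22,4,14] → #
    (5,4)@(11, 9): e=[-2,36,6] → ·
    (3,5)@(7, 11): e=[6,12,22] → #
    (4,5)@(9, 11): e=[-6,28,18] → ·
    (2,6)@(5, 13): e=[2,4,34] → #
    (3,6)@(7, 13): e=[-10,20,30] → ·
    (2,7)@(5, 15): e=[-14,12,42] → ·
  covered (5 px):
    · · · · · · · · ·
    · · · · · · · · ·
    · · · · · · · · ·
    · · · · # · · · ·
    · · · # # · · · ·
    · · · # · · · · ·
    · · # · · · · · ·
    · · · · · · · · ·
    · · · · · · · · ·
T1:
  2·area = 16
  edge (5, 11)→(12, 2): d=(7,-9) top-left  bias=+0
  edge (12, 2)→(6, 12): d=(-6,10) right/bottom  bias=-1
  edge (6, 12)→(5, 11): d=(-1,-1) top-left  bias=+0
    (0,3)@(1, 7): e=[-64,80,0] → ·  [on edge]
    (4,3)@(9, 7): e=[8,0,8] → ·  [on edge]
    (1,4)@(3, 9): e=[-32,48,0] → ·  [on edge]
    (3,4)@(7, 9): e=[4,8,4] → #
    (4,4)@(9, 9): e=[22,-12,6] → ·
    (2,5)@(5, 11): e=[0,16,0] → #  [on edge]
    (3,5)@(7, 11): e=[18,-4,2] → ·
    (2,6)@(5, 13): e=[14,4,-2] → ·
    (3,6)@(7, 13): e=[32,-16,0] → ·  [on edge]
    (4,7)@(9, 15): e=[64,-48,0] → ·  [on edge]
    (1,8)@(3, 17): e=[24,0,-8] → ·  [on edge]
    (5,8)@(11, 17): e=[96,-80,0] → ·  [on edge]
  covered (2 px):
    · · · · · · · · ·
    · · · · · · · · ·
    · · · · · · · · ·
    · · · · · · · · ·
    · · · # · · · · ·
    · · # · · · · · ·
    · · · · · · · · ·
    · · · · · · · · ·
    · · · · · · · · ·
T2:
  2·area = 48
  edge (6, 2)→(16, 10): d=(10,8) right/bottom  bias=-1
  edge (16, 10)→(10, 10): d=(-6,0) right/bottom  bias=-1
  edge (10, 10)→(6, 2): d=(-4,-8) top-left  bias=+0
    (3,1)@(7, 3): e=[2,42,4] → #
    (4,1)@(9, 3): e=[-14,42,20] → ·
    (3,2)@(7, 5): e=[22,30,-4] → ·
    (4,2)@(9, 5): e=[6,30,12] → #
    (5,2)@(11, 5): e=[-10,30,28] → ·
    (4,3)@(9, 7): e=[26,18,4] → #
    (5,3)@(11, 7): e=[10,18,20] → #
    (6,3)@(13, 7): e=[-6,18,36] → ·
    (4,4)@(9, 9): e=[46,6,-4] → ·
    (5,4)@(11, 9): e=[30,6,12] → #
    (6,4)@(13, 9): e=[14,6,28] → #
    (7,4)@(15, 9): e=[-2,6,44] → ·
  covered (6 px):
    · · · · · · · · ·
    · · · # · · · · ·
    · · · · # · · · ·
    · · · · # # · · ·
    · · · · · # # · ·
    · · · · · · · · ·
    · · · · · · · · ·
    · · · · · · · · ·
    · · · · · · · · ·
T3:
  2·area = 14
  edge (4, 0)→(14, 6): d=(10,6) right/bottom  bias=-1
  edge (14, 6)→(5, 2): d=(-9,-4) top-left  bias=+0
  edge (5, 2)→(4, 0): d=(-1,-2) top-left  bias=+0
    (2,0)@(5, 1): e=[4,9,1] → #
    (3,0)@(7, 1): e=[-8,17,5] → ·
    (2,1)@(5, 3): e=[24,-9,-1] → ·
    (4,1)@(9, 3): e=[0,7,7] → ·  [on edge]
  covered (1 px):
    · · # · · · · · ·
    · · · · · · · · ·
    · · · · · · · · ·
    · · · · · · · · ·
    · · · · · · · · ·
    · · · · · · · · ·
    · · · · · · · · ·
    · · · · · · · · ·
    · · · · · · · · ·
T4:
  2·area = 6  (B↔C swapped to make it positive)
  edge (14, 10)→(14, 12): d=(0,2) right/bottom  bias=-1
  edge (14, 12)→(11, 3): d=(-3,-9) top-left  bias=+0
  edge (11, 3)→(14, 10): d=(3,7) right/bottom  bias=-1
    (5,1)@(11, 3): e=[6,0,0] → ·  [on edge]
    (6,4)@(13, 9): e=[2,0,4] → #  [on edge]
    (7,4)@(15, 9): e=[-2,18,-10] → ·
    (6,5)@(13, 11): e=[2,-6,10] → ·
    (7,7)@(15, 15): e=[-2,0,8] → ·  [on edge]
    (8,8)@(17, 17): e=[-6,12,0] → ·  [on edge]
  covered (1 px):
    · · · · · · · · ·
    · · · · · · · · ·
    · · · · · · · · ·
    · · · · · · · · ·
    · · · · · · # · ·
    · · · · · · · · ·
    · · · · · · · · ·
    · · · · · · · · ·
    · · · · · · · · ·

Result: 15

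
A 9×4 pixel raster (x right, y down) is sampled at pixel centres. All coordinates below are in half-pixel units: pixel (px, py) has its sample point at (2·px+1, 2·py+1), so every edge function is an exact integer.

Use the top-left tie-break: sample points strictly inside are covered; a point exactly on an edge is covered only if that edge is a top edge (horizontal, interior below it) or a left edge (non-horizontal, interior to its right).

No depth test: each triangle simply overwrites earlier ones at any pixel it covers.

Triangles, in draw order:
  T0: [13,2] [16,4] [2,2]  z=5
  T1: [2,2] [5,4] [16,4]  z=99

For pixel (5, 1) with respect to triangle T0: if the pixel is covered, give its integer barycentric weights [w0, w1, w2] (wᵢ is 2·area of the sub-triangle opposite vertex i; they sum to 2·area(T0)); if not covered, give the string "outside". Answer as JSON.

T0:
  2·area = 22
  edge (13, 2)→(16, 4): d=(3,2) right/bottom  bias=-1
  edge (16, 4)→(2, 2): d=(-14,-2) top-left  bias=+0
  edge (2, 2)→(13, 2): d=(11,0) top-left  bias=+0
    (4,1)@(9, 3): e=[11,0,11] → #  [on edge]
    (5,1)@(11, 3): e=[7,4,11] → #
    (6,1)@(13, 3): e=[3,8,11] → #
    (7,1)@(15, 3): e=[-1,12,11] → ·
    (4,2)@(9, 5): e=[17,-28,33] → ·
    (5,2)@(11, 5): e=[13,-24,33] → ·
    (6,2)@(13, 5): e=[9,-20,33] → ·
  covered (3 px):
    · · · · · · · · ·
    · · · · # # # · ·
    · · · · · · · · ·
    · · · · · · · · ·
T1:
  2·area = 22  (B↔C swapped to make it positive)
  edge (2, 2)→(16, 4): d=(14,2) right/bottom  bias=-1
  edge (16, 4)→(5, 4): d=(-11,0) right/bottom  bias=-1
  edge (5, 4)→(2, 2): d=(-3,-2) top-left  bias=+0
    (2,1)@(5, 3): e=[8,11,3] → #
    (3,1)@(7, 3): e=[4,11,7] → #
    (4,1)@(9, 3): e=[0,11,11] → ·  [on edge]
    (2,2)@(5, 5): e=[36,-11,-3] → ·
    (3,2)@(7, 5): e=[32,-11,1] → ·
  covered (2 px):
    · · · · · · · · ·
    · · # # · · · · ·
    · · · · · · · · ·
    · · · · · · · · ·

Answer: [4,11,7]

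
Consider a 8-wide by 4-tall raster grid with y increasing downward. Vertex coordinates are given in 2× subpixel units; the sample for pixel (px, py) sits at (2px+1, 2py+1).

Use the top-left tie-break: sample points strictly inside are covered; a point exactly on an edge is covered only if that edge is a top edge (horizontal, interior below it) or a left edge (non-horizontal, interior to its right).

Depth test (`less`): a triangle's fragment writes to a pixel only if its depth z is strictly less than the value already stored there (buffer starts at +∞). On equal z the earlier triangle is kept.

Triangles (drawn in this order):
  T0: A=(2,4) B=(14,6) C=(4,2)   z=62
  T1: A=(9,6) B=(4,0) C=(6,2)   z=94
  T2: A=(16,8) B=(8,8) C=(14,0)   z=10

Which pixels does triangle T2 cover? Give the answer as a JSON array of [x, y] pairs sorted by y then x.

T0:
  2·area = 28  (B↔C swapped to make it positive)
  edge (2, 4)→(4, 2): d=(2,-2) top-left  bias=+0
  edge (4, 2)→(14, 6): d=(10,4) right/bottom  bias=-1
  edge (14, 6)→(2, 4): d=(-12,-2) top-left  bias=+0
    (2,0)@(5, 1): e=[0,-14,42] → .  [on edge]
    (1,1)@(3, 3): e=[0,14,14] → X  [on edge]
    (2,1)@(5, 3): e=[4,6,18] → X
    (3,1)@(7, 3): e=[8,-2,22] → .
    (0,2)@(1, 5): e=[0,42,-14] → .  [on edge]
    (1,2)@(3, 5): e=[4,34,-10] → .
    (2,2)@(5, 5): e=[8,26,-6] → .
    (4,2)@(9, 5): e=[16,10,2] → X
    (5,2)@(11, 5): e=[20,2,6] → X
    (6,2)@(13, 5): e=[24,-6,10] → .
    (4,3)@(9, 7): e=[20,30,-22] → .
    (5,3)@(11, 7): e=[24,22,-18] → .
  covered (4 px):
    . . . . . . . .
    . X X . . . . .
    . . . . X X . .
    . . . . . . . .
T1:
  2·area = 2
  edge (9, 6)→(4, 0): d=(-5,-6) top-left  bias=+0
  edge (4, 0)→(6, 2): d=(2,2) right/bottom  bias=-1
  edge (6, 2)→(9, 6): d=(3,4) right/bottom  bias=-1
    (2,0)@(5, 1): e=[1,0,1] → .  [on edge]
    (3,1)@(7, 3): e=[3,0,-1] → .  [on edge]
    (4,2)@(9, 5): e=[5,0,-3] → .  [on edge]
    (5,3)@(11, 7): e=[7,0,-5] → .  [on edge]
  covered (0 px):
    . . . . . . . .
    . . . . . . . .
    . . . . . . . .
    . . . . . . . .
T2:
  2·area = 64
  edge (16, 8)→(8, 8): d=(-8,0) right/bottom  bias=-1
  edge (8, 8)→(14, 0): d=(6,-8) top-left  bias=+0
  edge (14, 0)→(16, 8): d=(2,8) right/bottom  bias=-1
    (6,1)@(13, 3): e=[40,10,14] → X
    (7,1)@(15, 3): e=[40,26,-2] → .
    (5,2)@(11, 5): e=[24,6,34] → X
    (7,2)@(15, 5): e=[24,38,2] → X
    (4,3)@(9, 7): e=[8,2,54] → X
  covered (8 px):
    . . . . . . . .
    . . . . . . X .
    . . . . . X X X
    . . . . X X X X

Result: [[6,1],[5,2],[6,2],[7,2],[4,3],[5,3],[6,3],[7,3]]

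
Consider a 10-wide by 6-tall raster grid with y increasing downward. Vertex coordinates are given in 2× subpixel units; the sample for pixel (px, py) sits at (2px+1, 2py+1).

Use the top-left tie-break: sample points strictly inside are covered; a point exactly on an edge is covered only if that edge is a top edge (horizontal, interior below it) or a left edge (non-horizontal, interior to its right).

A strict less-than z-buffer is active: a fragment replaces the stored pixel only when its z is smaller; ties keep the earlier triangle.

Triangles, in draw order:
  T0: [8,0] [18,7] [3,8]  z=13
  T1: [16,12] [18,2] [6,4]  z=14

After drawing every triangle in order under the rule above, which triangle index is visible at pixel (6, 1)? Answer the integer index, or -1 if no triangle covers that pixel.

T0:
  2·area = 115
  edge (8, 0)→(18, 7): d=(10,7) right/bottom  bias=-1
  edge (18, 7)→(3, 8): d=(-15,1) right/bottom  bias=-1
  edge (3, 8)→(8, 0): d=(5,-8) top-left  bias=+0
    (4,0)@(9, 1): e=[3,99,13] → #
    (5,0)@(11, 1): e=[-11,97,29] → ·
    (3,1)@(7, 3): e=[37,71,7] → #
    (5,1)@(11, 3): e=[9,67,39] → #
    (6,1)@(13, 3): e=[-5,65,55] → ·
    (2,2)@(5, 5): e=[71,43,1] → #
    (6,2)@(13, 5): e=[15,35,65] → #
    (7,2)@(15, 5): e=[1,33,81] → #
    (8,2)@(17, 5): e=[-13,31,97] → ·
    (2,3)@(5, 7): e=[91,13,11] → #
    (8,3)@(17, 7): e=[7,1,107] → #
    (9,3)@(19, 7): e=[-7,-1,123] → ·
  covered (17 px):
    · · · · # · · · · ·
    · · · # # # · · · ·
    · · # # # # # # · ·
    · · # # # # # # # ·
    · · · · · · · · · ·
    · · · · · · · · · ·
T1:
  2·area = 116  (B↔C swapped to make it positive)
  edge (16, 12)→(6, 4): d=(-10,-8) top-left  bias=+0
  edge (6, 4)→(18, 2): d=(12,-2) top-left  bias=+0
  edge (18, 2)→(16, 12): d=(-2,10) right/bottom  bias=-1
    (6,1)@(13, 3): e=[66,2,48] → #
    (7,1)@(15, 3): e=[82,6,28] → #
    (8,1)@(17, 3): e=[98,10,8] → #
    (9,1)@(19, 3): e=[114,14,-12] → ·
    (4,2)@(9, 5): e=[14,18,84] → #
    (5,2)@(11, 5): e=[30,22,64] → #
    (9,2)@(19, 5): e=[94,38,-16] → ·
    (4,3)@(9, 7): e=[-6,42,80] → ·
    (5,3)@(11, 7): e=[10,46,60] → #
    (8,3)@(17, 7): e=[58,58,0] → ·  [on edge]
    (5,4)@(11, 9): e=[-10,70,56] → ·
    (6,4)@(13, 9): e=[6,74,36] → #
  covered (14 px):
    · · · · · · · · · ·
    · · · · · · # # # ·
    · · · · # # # # # ·
    · · · · · # # # · ·
    · · · · · · # # · ·
    · · · · · · · # · ·

Z-buffer (winner per pixel, '.' = empty):
  . . . . 0 . . . . .
  . . . 0 0 0 1 1 1 .
  . . 0 0 0 0 0 0 1 .
  . . 0 0 0 0 0 0 0 .
  . . . . . . 1 1 . .
  . . . . . . . 1 . .

Final: 1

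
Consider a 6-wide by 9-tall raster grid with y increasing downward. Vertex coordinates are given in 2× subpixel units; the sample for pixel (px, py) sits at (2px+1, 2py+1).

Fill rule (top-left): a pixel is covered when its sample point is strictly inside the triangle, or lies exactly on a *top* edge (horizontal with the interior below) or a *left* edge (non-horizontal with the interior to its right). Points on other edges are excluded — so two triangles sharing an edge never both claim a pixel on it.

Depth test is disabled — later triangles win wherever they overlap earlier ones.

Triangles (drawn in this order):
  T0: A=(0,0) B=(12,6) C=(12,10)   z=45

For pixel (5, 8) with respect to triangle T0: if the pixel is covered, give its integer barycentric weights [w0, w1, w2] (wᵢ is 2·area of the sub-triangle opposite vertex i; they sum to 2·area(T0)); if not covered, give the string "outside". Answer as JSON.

T0:
  2·area = 48
  edge (0, 0)→(12, 6): d=(12,6) right/bottom  bias=-1
  edge (12, 6)→(12, 10): d=(0,4) right/bottom  bias=-1
  edge (12, 10)→(0, 0): d=(-12,-10) top-left  bias=+0
    (2,1)@(5, 3): e=[6,28,14] → X
    (3,1)@(7, 3): e=[-6,20,34] → .
    (2,2)@(5, 5): e=[30,28,-10] → .
    (3,2)@(7, 5): e=[18,20,10] → X
    (4,2)@(9, 5): e=[6,12,30] → X
    (5,2)@(11, 5): e=[-6,4,50] → .
    (3,3)@(7, 7): e=[42,20,-14] → .
    (4,3)@(9, 7): e=[30,12,6] → X
    (5,3)@(11, 7): e=[18,4,26] → X
    (4,4)@(9, 9): e=[54,12,-18] → .
    (5,4)@(11, 9): e=[42,4,2] → X
    (5,5)@(11, 11): e=[66,4,-22] → .
  covered (6 px):
    . . . . . .
    . . X . . .
    . . . X X .
    . . . . X X
    . . . . . X
    . . . . . .
    . . . . . .
    . . . . . .
    . . . . . .

Final: "outside"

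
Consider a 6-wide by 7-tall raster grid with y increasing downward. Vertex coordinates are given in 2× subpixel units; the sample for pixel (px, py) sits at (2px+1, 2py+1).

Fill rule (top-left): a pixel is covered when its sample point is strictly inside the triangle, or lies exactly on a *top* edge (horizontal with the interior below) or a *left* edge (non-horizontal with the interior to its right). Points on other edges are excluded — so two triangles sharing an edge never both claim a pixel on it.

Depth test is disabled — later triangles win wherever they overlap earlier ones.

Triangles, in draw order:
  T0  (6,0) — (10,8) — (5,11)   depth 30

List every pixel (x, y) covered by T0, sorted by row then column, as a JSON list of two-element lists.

T0:
  2·area = 52
  edge (6, 0)→(10, 8): d=(4,8) right/bottom  bias=-1
  edge (10, 8)→(5, 11): d=(-5,3) right/bottom  bias=-1
  edge (5, 11)→(6, 0): d=(1,-11) top-left  bias=+0
    (3,1)@(7, 3): e=[4,34,14] → #
    (4,1)@(9, 3): e=[-12,28,36] → ·
    (3,2)@(7, 5): e=[12,24,16] → #
    (4,2)@(9, 5): e=[-4,18,38] → ·
    (3,3)@(7, 7): e=[20,14,18] → #
    (4,3)@(9, 7): e=[4,8,40] → #
    (5,3)@(11, 7): e=[-12,2,62] → ·
    (3,4)@(7, 9): e=[28,4,20] → #
    (4,4)@(9, 9): e=[12,-2,42] → ·
    (2,5)@(5, 11): e=[52,0,0] → ·  [on edge]
    (3,5)@(7, 11): e=[36,-6,22] → ·
  covered (5 px):
    · · · · · ·
    · · · # · ·
    · · · # · ·
    · · · # # ·
    · · · # · ·
    · · · · · ·
    · · · · · ·

Result: [[3,1],[3,2],[3,3],[4,3],[3,4]]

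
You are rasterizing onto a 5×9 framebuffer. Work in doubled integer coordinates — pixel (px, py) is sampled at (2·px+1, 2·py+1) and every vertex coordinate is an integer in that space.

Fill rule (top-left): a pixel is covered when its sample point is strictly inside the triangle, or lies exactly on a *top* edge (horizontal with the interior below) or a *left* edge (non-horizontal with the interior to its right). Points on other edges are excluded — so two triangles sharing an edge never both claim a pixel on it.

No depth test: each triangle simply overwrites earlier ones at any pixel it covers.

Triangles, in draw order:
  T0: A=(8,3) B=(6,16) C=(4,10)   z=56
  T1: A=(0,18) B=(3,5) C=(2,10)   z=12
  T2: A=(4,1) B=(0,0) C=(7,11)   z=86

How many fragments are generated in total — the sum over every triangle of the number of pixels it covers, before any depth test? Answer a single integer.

T0:
  2·area = 38
  edge (8, 3)→(6, 16): d=(-2,13) right/bottom  bias=-1
  edge (6, 16)→(4, 10): d=(-2,-6) top-left  bias=+0
  edge (4, 10)→(8, 3): d=(4,-7) top-left  bias=+0
    (0,0)@(1, 1): e=[95,0,-57] → .  [on edge]
    (3,2)@(7, 5): e=[9,28,1] → X
    (4,2)@(9, 5): e=[-17,40,15] → .
    (1,3)@(3, 7): e=[57,0,-19] → .  [on edge]
    (3,3)@(7, 7): e=[5,24,9] → X
    (4,3)@(9, 7): e=[-21,36,23] → .
    (2,4)@(5, 9): e=[27,8,3] → X
    (4,4)@(9, 9): e=[-25,32,31] → .
    (2,5)@(5, 11): e=[23,4,11] → X
    (3,5)@(7, 11): e=[-3,16,25] → .
    (2,6)@(5, 13): e=[19,0,19] → X  [on edge]
    (3,6)@(7, 13): e=[-7,12,33] → .
  covered (6 px):
    . . . . .
    . . . . .
    . . . X .
    . . . X .
    . . X X .
    . . X . .
    . . X . .
    . . . . .
    . . . . .
T1:
  2·area = 2
  edge (0, 18)→(3, 5): d=(3,-13) top-left  bias=+0
  edge (3, 5)→(2, 10): d=(-1,5) right/bottom  bias=-1
  edge (2, 10)→(0, 18): d=(-2,8) right/bottom  bias=-1
    (1,2)@(3, 5): e=[0,0,2] → .  [on edge]
    (0,7)@(1, 15): e=[4,0,-2] → .  [on edge]
  covered (0 px):
    . . . . .
    . . . . .
    . . . . .
    . . . . .
    . . . . .
    . . . . .
    . . . . .
    . . . . .
    . . . . .
T2:
  2·area = 37  (B↔C swapped to make it positive)
  edge (4, 1)→(7, 11): d=(3,10) right/bottom  bias=-1
  edge (7, 11)→(0, 0): d=(-7,-11) top-left  bias=+0
  edge (0, 0)→(4, 1): d=(4,1) right/bottom  bias=-1
    (0,0)@(1, 1): e=[30,4,3] → X
    (1,0)@(3, 1): e=[10,26,1] → X
    (2,0)@(5, 1): e=[-10,48,-1] → .
    (0,1)@(1, 3): e=[36,-10,11] → .
    (1,1)@(3, 3): e=[16,12,9] → X
    (2,1)@(5, 3): e=[-4,34,7] → .
    (1,2)@(3, 5): e=[22,-2,17] → .
    (2,2)@(5, 5): e=[2,20,15] → X
    (3,2)@(7, 5): e=[-18,42,13] → .
    (2,3)@(5, 7): e=[8,6,23] → X
    (3,3)@(7, 7): e=[-12,28,21] → .
    (2,4)@(5, 9): e=[14,-8,31] → .
    (3,5)@(7, 11): e=[0,0,37] → .  [on edge]
  covered (5 px):
    X X . . .
    . X . . .
    . . X . .
    . . X . .
    . . . . .
    . . . . .
    . . . . .
    . . . . .
    . . . . .

Final: 11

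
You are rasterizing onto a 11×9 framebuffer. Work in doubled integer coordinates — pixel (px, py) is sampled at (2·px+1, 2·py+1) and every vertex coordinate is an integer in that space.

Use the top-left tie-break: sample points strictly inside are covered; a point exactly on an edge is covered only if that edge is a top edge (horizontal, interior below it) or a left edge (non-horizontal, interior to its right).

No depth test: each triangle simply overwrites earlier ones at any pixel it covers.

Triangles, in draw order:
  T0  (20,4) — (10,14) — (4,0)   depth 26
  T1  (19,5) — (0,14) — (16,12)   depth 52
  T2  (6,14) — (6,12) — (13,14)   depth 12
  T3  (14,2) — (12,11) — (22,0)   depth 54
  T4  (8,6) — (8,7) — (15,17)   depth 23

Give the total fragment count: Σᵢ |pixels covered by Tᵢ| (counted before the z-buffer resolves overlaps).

T0:
  2·area = 200
  edge (20, 4)→(10, 14): d=(-10,10) right/bottom  bias=-1
  edge (10, 14)→(4, 0): d=(-6,-14) top-left  bias=+0
  edge (4, 0)→(20, 4): d=(16,4) right/bottom  bias=-1
    (2,0)@(5, 1): e=[180,8,12] → #
    (3,0)@(7, 1): e=[160,36,4] → #
    (4,0)@(9, 1): e=[140,64,-4] → ·
    (2,1)@(5, 3): e=[160,-4,44] → ·
    (3,1)@(7, 3): e=[140,24,36] → #
    (4,1)@(9, 3): e=[120,52,28] → #
    (5,1)@(11, 3): e=[100,80,20] → #
    (6,1)@(13, 3): e=[80,108,12] → #
    (7,1)@(15, 3): e=[60,136,4] → #
    (8,1)@(17, 3): e=[40,164,-4] → ·
    (10,1)@(21, 3): e=[0,220,-20] → ·  [on edge]
    (3,2)@(7, 5): e=[120,12,68] → #
    (9,2)@(19, 5): e=[0,180,20] → ·  [on edge]
    (3,3)@(7, 7): e=[100,0,100] → #  [on edge]
    (8,3)@(17, 7): e=[0,140,60] → ·  [on edge]
    (7,4)@(15, 9): e=[0,100,100] → ·  [on edge]
    (6,5)@(13, 11): e=[0,60,140] → ·  [on edge]
    (5,6)@(11, 13): e=[0,20,180] → ·  [on edge]
    (4,7)@(9, 15): e=[0,-20,220] → ·  [on edge]
    (3,8)@(7, 17): e=[0,-60,260] → ·  [on edge]
  covered (23 px):
    · · # # · · · · · · ·
    · · · # # # # # · · ·
    · · · # # # # # # · ·
    · · · # # # # # · · ·
    · · · · # # # · · · ·
    · · · · # # · · · · ·
    · · · · · · · · · · ·
    · · · · · · · · · · ·
    · · · · · · · · · · ·
T1:
  2·area = 106  (B↔C swapped to make it positive)
  edge (19, 5)→(16, 12): d=(-3,7) right/bottom  bias=-1
  edge (16, 12)→(0, 14): d=(-16,2) right/bottom  bias=-1
  edge (0, 14)→(19, 5): d=(19,-9) top-left  bias=+0
    (9,2)@(19, 5): e=[0,106,0] → ·  [on edge]
    (7,3)@(15, 7): e=[22,82,2] → #
    (8,3)@(17, 7): e=[8,78,20] → #
    (9,3)@(19, 7): e=[-6,74,38] → ·
    (5,4)@(11, 9): e=[44,58,4] → #
    (6,4)@(13, 9): e=[30,54,22] → #
    (9,4)@(19, 9): e=[-12,42,76] → ·
    (3,5)@(7, 11): e=[66,34,6] → #
    (4,5)@(9, 11): e=[52,30,24] → #
    (8,5)@(17, 11): e=[-4,14,96] → ·
    (1,6)@(3, 13): e=[88,10,8] → #
    (2,6)@(5, 13): e=[74,6,26] → #
  covered (14 px):
    · · · · · · · · · · ·
    · · · · · · · · · · ·
    · · · · · · · · · · ·
    · · · · · · · # # · ·
    · · · · · # # # # · ·
    · · · # # # # # · · ·
    · # # # · · · · · · ·
    · · · · · · · · · · ·
    · · · · · · · · · · ·
T2:
  2·area = 14
  edge (6, 14)→(6, 12): d=(0,-2) top-left  bias=+0
  edge (6, 12)→(13, 14): d=(7,2) right/bottom  bias=-1
  edge (13, 14)→(6, 14): d=(-7,0) right/bottom  bias=-1
    (3,6)@(7, 13): e=[2,5,7] → #
    (4,6)@(9, 13): e=[6,1,7] → #
    (5,6)@(11, 13): e=[10,-3,7] → ·
    (3,7)@(7, 15): e=[2,19,-7] → ·
    (4,7)@(9, 15): e=[6,15,-7] → ·
  covered (2 px):
    · · · · · · · · · · ·
    · · · · · · · · · · ·
    · · · · · · · · · · ·
    · · · · · · · · · · ·
    · · · · · · · · · · ·
    · · · · · · · · · · ·
    · · · # # · · · · · ·
    · · · · · · · · · · ·
    · · · · · · · · · · ·
T3:
  2·area = 68  (B↔C swapped to make it positive)
  edge (14, 2)→(22, 0): d=(8,-2) top-left  bias=+0
  edge (22, 0)→(12, 11): d=(-10,11) right/bottom  bias=-1
  edge (12, 11)→(14, 2): d=(2,-9) top-left  bias=+0
    (9,0)@(19, 1): e=[2,23,43] → #
    (10,0)@(21, 1): e=[6,1,61] → #
    (7,1)@(15, 3): e=[10,47,11] → #
    (8,1)@(17, 3): e=[14,25,29] → #
    (10,1)@(21, 3): e=[22,-19,65] → ·
    (7,2)@(15, 5): e=[26,27,15] → #
    (9,2)@(19, 5): e=[34,-17,51] → ·
    (6,3)@(13, 7): e=[38,29,1] → #
    (8,3)@(17, 7): e=[46,-15,37] → ·
    (6,4)@(13, 9): e=[54,9,5] → #
    (7,4)@(15, 9): e=[58,-13,23] → ·
    (6,5)@(13, 11): e=[70,-11,9] → ·
  covered (10 px):
    · · · · · · · · · # #
    · · · · · · · # # # ·
    · · · · · · · # # · ·
    · · · · · · # # · · ·
    · · · · · · # · · · ·
    · · · · · · · · · · ·
    · · · · · · · · · · ·
    · · · · · · · · · · ·
    · · · · · · · · · · ·
T4:
  2·area = 7  (B↔C swapped to make it positive)
  edge (8, 6)→(15, 17): d=(7,11) right/bottom  bias=-1
  edge (15, 17)→(8, 7): d=(-7,-10) top-left  bias=+0
  edge (8, 7)→(8, 6): d=(0,-1) top-left  bias=+0
    (5,5)@(11, 11): e=[2,2,3] → #
    (6,5)@(13, 11): e=[-20,22,5] → ·
    (5,6)@(11, 13): e=[16,-12,3] → ·
    (7,8)@(15, 17): e=[0,0,7] → ·  [on edge]
  covered (1 px):
    · · · · · · · · · · ·
    · · · · · · · · · · ·
    · · · · · · · · · · ·
    · · · · · · · · · · ·
    · · · · · · · · · · ·
    · · · · · # · · · · ·
    · · · · · · · · · · ·
    · · · · · · · · · · ·
    · · · · · · · · · · ·

Final: 50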